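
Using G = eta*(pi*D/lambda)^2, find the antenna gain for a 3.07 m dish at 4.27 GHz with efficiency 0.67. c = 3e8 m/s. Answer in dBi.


lambda = c/f = 3e8 / 4.27e+09 = 0.07025761 m
G = eta*(pi*D/lambda)^2 = 0.67*(pi*3.07/0.07025761)^2
G = 12625.9638 (linear)
G = 10*log10(12625.9638) = 41.0126 dBi

41.0126 dBi


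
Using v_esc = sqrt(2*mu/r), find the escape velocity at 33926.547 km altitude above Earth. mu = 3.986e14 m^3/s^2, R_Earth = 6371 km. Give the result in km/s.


r = 6371.0 + 33926.547 = 40297.5470 km = 4.0297547e+07 m
v_esc = sqrt(2*mu/r) = sqrt(2*3.986e14 / 4.0297547e+07)
v_esc = 4447.7907 m/s = 4.4478 km/s

4.4478 km/s


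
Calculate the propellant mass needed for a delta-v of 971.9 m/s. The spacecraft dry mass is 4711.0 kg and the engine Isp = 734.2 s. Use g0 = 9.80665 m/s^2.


ve = Isp * g0 = 734.2 * 9.80665 = 7200.042430 m/s
mass ratio = exp(dv/ve) = exp(971.9/7200.042430) = 1.14451998
m_prop = m_dry * (mr - 1) = 4711.0 * (1.14451998 - 1)
m_prop = 680.8336 kg

680.8336 kg


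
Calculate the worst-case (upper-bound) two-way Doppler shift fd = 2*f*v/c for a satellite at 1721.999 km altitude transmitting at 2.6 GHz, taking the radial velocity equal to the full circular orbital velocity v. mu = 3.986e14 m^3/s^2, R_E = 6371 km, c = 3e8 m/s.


r = 8.092999e+06 m
v = sqrt(mu/r) = 7018.0087 m/s (worst-case radial velocity)
f = 2.6 GHz = 2.6e+09 Hz
fd = 2*f*v/c = 2*2.6e+09*7018.0087/3.0e+08
fd = 121645.4846 Hz

121645.4846 Hz


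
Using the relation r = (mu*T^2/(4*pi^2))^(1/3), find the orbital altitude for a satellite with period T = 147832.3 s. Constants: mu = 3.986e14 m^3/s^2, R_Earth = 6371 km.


T = 147832.3 s
r = (mu*T^2/(4*pi^2))^(1/3) = (3.986e14 * 147832.3^2 / (4*pi^2))^(1/3)
r = 6.0428073e+07 m = 60428.0725 km
alt = r - R_E = 60428.0725 - 6371 = 54057.0725 km

54057.0725 km


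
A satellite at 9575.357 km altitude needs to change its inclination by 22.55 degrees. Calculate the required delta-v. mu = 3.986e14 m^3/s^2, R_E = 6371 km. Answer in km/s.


r = 15946.3570 km = 1.5946357e+07 m
V = sqrt(mu/r) = 4999.6305 m/s
di = 22.55 deg = 0.3935717 rad
dV = 2*V*sin(di/2) = 2*4999.6305*sin(0.1967859)
dV = 1955.0380 m/s = 1.9550 km/s

1.9550 km/s


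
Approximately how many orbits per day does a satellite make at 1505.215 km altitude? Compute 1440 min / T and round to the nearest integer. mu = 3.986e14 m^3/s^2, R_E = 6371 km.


r = 7.876215e+06 m
T = 2*pi*sqrt(r^3/mu) = 6956.4484 s = 115.9408 min
revs/day = 1440 / 115.9408 = 12.4201
Rounded: 12 revolutions per day

12 revolutions per day


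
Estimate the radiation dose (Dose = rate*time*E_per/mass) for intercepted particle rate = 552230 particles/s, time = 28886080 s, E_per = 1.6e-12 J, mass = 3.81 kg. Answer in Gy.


Total energy deposited = rate * time * E_per
  = 552230 * 28886080 * 1.6e-12 = 25.5228 J
Dose = E_total / mass = 25.5228 / 3.81
Dose = 6.6989 Gy

6.6989 Gy


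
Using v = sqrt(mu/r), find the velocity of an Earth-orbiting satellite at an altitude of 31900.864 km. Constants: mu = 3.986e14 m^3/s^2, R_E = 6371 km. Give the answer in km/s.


r = R_E + alt = 6371.0 + 31900.864 = 38271.8640 km = 3.8271864e+07 m
v = sqrt(mu/r) = sqrt(3.986e14 / 3.8271864e+07) = 3227.2220 m/s = 3.2272 km/s

3.2272 km/s


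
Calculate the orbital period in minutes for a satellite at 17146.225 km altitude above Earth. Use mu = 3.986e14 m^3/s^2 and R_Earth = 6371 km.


r = 23517.2250 km = 2.3517225e+07 m
T = 2*pi*sqrt(r^3/mu) = 2*pi*sqrt(1.3006433e+22 / 3.986e14)
T = 35891.3945 s = 598.1899 min

598.1899 minutes


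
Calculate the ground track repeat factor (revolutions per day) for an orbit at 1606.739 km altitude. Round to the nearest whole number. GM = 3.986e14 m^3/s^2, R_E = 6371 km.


r = 7.977739e+06 m
T = 2*pi*sqrt(r^3/mu) = 7091.3832 s = 118.1897 min
revs/day = 1440 / 118.1897 = 12.1838
Rounded: 12 revolutions per day

12 revolutions per day


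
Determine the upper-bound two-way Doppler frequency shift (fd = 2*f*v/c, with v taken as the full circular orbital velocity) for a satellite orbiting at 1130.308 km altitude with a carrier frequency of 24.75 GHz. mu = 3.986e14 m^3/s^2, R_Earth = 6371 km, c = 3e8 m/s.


r = 7.501308e+06 m
v = sqrt(mu/r) = 7289.5404 m/s (worst-case radial velocity)
f = 24.75 GHz = 2.475e+10 Hz
fd = 2*f*v/c = 2*2.475e+10*7289.5404/3.0e+08
fd = 1.2027742e+06 Hz

1.2028e+06 Hz


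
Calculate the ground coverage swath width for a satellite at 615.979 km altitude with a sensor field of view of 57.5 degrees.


FOV = 57.5 deg = 1.0036 rad
swath = 2 * alt * tan(FOV/2) = 2 * 615.979 * tan(0.5017822)
swath = 2 * 615.979 * 0.5486188
swath = 675.8753 km

675.8753 km


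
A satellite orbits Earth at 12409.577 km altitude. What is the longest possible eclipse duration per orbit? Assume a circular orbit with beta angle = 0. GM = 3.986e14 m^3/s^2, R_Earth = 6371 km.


r = 18780.5770 km
T = 426.8973 min
Eclipse fraction = arcsin(R_E/r)/pi = arcsin(6371.0000/18780.5770)/pi
= arcsin(0.3392335)/pi = 0.1101677
Eclipse duration = 0.1101677 * 426.8973 = 47.0303 min

47.0303 minutes


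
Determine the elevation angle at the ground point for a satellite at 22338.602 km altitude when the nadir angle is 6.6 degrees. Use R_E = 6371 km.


r = R_E + alt = 28709.6020 km
Law of sines in the satellite / Earth-center / ground-point triangle:
  sin(nadir)/R_E = sin(90 + el)/r  =>  cos(el) = (r/R_E)*sin(nadir)
cos(el) = (28709.6020 / 6371.0000) * sin(6.6 deg) = 0.5179406
el = arccos(0.5179406) = 58.8058 deg
(Earth-central angle = 90 - nadir - el = 24.5942 deg)

58.8058 degrees


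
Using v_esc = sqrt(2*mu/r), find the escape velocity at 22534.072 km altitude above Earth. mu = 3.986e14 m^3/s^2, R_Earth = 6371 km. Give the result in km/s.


r = 6371.0 + 22534.072 = 28905.0720 km = 2.8905072e+07 m
v_esc = sqrt(2*mu/r) = sqrt(2*3.986e14 / 2.8905072e+07)
v_esc = 5251.6602 m/s = 5.2517 km/s

5.2517 km/s


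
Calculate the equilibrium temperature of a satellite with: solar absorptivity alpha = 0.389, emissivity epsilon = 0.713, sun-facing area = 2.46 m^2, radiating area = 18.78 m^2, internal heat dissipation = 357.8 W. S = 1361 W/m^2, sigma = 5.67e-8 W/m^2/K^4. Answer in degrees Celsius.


Numerator = alpha*S*A_sun + Q_int = 0.389*1361*2.46 + 357.8 = 1660.1953 W
Denominator = eps*sigma*A_rad = 0.713*5.67e-8*18.78 = 7.5922094e-07 W/K^4
T^4 = 2.1867091e+09 K^4
T = 216.2458 K = -56.9042 C

-56.9042 degrees Celsius


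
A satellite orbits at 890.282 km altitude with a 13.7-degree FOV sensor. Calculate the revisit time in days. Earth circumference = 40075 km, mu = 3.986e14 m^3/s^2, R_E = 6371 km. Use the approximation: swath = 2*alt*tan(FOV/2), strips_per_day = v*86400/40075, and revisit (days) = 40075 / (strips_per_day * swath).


swath = 2*890.282*tan(0.1195551) = 213.8955 km
v = sqrt(mu/r) = 7409.0410 m/s = 7.4090 km/s
strips/day = v*86400/40075 = 7.4090*86400/40075 = 15.9736
coverage/day = strips * swath = 15.9736 * 213.8955 = 3416.6764 km
revisit = 40075 / 3416.6764 = 11.7292 days

11.7292 days


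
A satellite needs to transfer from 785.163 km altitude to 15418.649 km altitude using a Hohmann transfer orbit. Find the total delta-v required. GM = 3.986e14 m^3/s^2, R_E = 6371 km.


r1 = 7156.1630 km = 7.156163e+06 m
r2 = 21789.6490 km = 2.1789649e+07 m
dv1 = sqrt(mu/r1)*(sqrt(2*r2/(r1+r2)) - 1) = 1694.2165 m/s
dv2 = sqrt(mu/r2)*(1 - sqrt(2*r1/(r1+r2))) = 1269.5412 m/s
total dv = |dv1| + |dv2| = 1694.2165 + 1269.5412 = 2963.7577 m/s = 2.9638 km/s

2.9638 km/s


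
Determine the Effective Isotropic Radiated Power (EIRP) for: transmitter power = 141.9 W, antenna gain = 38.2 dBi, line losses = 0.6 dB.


Pt = 141.9 W = 21.5198 dBW
EIRP = Pt_dBW + Gt - losses = 21.5198 + 38.2 - 0.6 = 59.1198 dBW

59.1198 dBW


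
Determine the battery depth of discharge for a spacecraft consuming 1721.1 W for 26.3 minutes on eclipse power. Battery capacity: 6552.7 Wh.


E_used = P * t / 60 = 1721.1 * 26.3 / 60 = 754.4155 Wh
DOD = E_used / E_total * 100 = 754.4155 / 6552.7 * 100
DOD = 11.5130 %

11.5130 %


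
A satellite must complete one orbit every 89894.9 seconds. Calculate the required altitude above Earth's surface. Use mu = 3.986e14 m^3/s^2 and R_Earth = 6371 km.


T = 89894.9 s
r = (mu*T^2/(4*pi^2))^(1/3) = (3.986e14 * 89894.9^2 / (4*pi^2))^(1/3)
r = 4.3372643e+07 m = 43372.6431 km
alt = r - R_E = 43372.6431 - 6371 = 37001.6431 km

37001.6431 km


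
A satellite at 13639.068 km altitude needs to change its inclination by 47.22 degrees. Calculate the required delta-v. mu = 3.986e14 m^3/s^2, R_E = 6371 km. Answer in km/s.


r = 20010.0680 km = 2.0010068e+07 m
V = sqrt(mu/r) = 4463.1796 m/s
di = 47.22 deg = 0.8241445 rad
dV = 2*V*sin(di/2) = 2*4463.1796*sin(0.4120722)
dV = 3575.0869 m/s = 3.5751 km/s

3.5751 km/s


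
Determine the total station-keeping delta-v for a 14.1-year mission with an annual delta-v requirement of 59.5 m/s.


dV = rate * years = 59.5 * 14.1
dV = 838.9500 m/s

838.9500 m/s


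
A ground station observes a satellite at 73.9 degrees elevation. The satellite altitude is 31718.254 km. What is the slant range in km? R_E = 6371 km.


h = 31718.254 km, el = 73.9 deg
d = -R_E*sin(el) + sqrt((R_E*sin(el))^2 + 2*R_E*h + h^2)
d = -6371.0000*sin(1.2898) + sqrt((6371.0000*0.9607792)^2 + 2*6371.0000*31718.254 + 31718.254^2)
d = 31927.1321 km

31927.1321 km


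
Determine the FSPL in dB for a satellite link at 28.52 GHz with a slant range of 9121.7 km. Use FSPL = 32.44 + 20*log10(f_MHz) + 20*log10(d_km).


f = 28.52 GHz = 28520.0000 MHz
d = 9121.7 km
FSPL = 32.44 + 20*log10(28520.0000) + 20*log10(9121.7)
FSPL = 32.44 + 89.1030 + 79.2015
FSPL = 200.7445 dB

200.7445 dB


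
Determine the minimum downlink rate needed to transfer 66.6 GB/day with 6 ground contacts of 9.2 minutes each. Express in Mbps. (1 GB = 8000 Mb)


total contact time = 6 * 9.2 * 60 = 3312.0000 s
data = 66.6 GB = 532800.0000 Mb
rate = 532800.0000 / 3312.0000 = 160.8696 Mbps

160.8696 Mbps


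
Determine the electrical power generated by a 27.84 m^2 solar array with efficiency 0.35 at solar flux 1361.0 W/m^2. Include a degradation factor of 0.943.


P = area * eta * S * degradation
P = 27.84 * 0.35 * 1361.0 * 0.943
P = 12505.6737 W

12505.6737 W


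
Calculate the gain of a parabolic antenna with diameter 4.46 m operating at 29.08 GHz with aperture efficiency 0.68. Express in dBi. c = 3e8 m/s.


lambda = c/f = 3e8 / 2.908e+10 = 0.01031637 m
G = eta*(pi*D/lambda)^2 = 0.68*(pi*4.46/0.01031637)^2
G = 1.2543671e+06 (linear)
G = 10*log10(1.2543671e+06) = 60.9842 dBi

60.9842 dBi


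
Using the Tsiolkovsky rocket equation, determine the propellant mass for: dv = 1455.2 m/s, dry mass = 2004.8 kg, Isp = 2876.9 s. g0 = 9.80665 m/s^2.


ve = Isp * g0 = 2876.9 * 9.80665 = 28212.751385 m/s
mass ratio = exp(dv/ve) = exp(1455.2/28212.751385) = 1.05293291
m_prop = m_dry * (mr - 1) = 2004.8 * (1.05293291 - 1)
m_prop = 106.1199 kg

106.1199 kg


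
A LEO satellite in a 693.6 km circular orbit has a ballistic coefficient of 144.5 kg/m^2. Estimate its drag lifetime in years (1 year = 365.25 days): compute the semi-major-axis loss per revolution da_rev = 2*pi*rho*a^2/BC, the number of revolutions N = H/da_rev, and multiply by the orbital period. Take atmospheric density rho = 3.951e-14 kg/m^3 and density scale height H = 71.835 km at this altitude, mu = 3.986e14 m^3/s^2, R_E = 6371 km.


a = R_E + alt = 7064.6000 km = 7.0646e+06 m
da_rev = 2*pi*rho*a^2/BC = 2*pi*3.951e-14*(7.0646e+06)^2/144.5 = 0.0857421175 m per revolution
N = H/da_rev = 71835.0000 m / 0.0857421175 m = 837802.9615 revolutions
P = 2*pi*sqrt(a^3/mu) = 5909.3891 s
lifetime = N*P = 837802.9615 * 5909.3891 = 4.9509037e+09 s = 57302.1260 days
years = 57302.1260 / 365.25 = 156.8847 years

156.8847 years


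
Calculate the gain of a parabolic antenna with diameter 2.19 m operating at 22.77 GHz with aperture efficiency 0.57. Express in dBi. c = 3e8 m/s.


lambda = c/f = 3e8 / 2.277e+10 = 0.01317523 m
G = eta*(pi*D/lambda)^2 = 0.57*(pi*2.19/0.01317523)^2
G = 155434.1285 (linear)
G = 10*log10(155434.1285) = 51.9155 dBi

51.9155 dBi


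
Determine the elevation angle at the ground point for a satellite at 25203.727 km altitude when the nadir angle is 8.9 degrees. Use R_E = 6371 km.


r = R_E + alt = 31574.7270 km
Law of sines in the satellite / Earth-center / ground-point triangle:
  sin(nadir)/R_E = sin(90 + el)/r  =>  cos(el) = (r/R_E)*sin(nadir)
cos(el) = (31574.7270 / 6371.0000) * sin(8.9 deg) = 0.7667459
el = arccos(0.7667459) = 39.9374 deg
(Earth-central angle = 90 - nadir - el = 41.1626 deg)

39.9374 degrees


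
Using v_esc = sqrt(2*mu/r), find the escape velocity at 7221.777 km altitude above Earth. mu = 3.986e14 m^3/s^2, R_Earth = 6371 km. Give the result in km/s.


r = 6371.0 + 7221.777 = 13592.7770 km = 1.3592777e+07 m
v_esc = sqrt(2*mu/r) = sqrt(2*3.986e14 / 1.3592777e+07)
v_esc = 7658.2502 m/s = 7.6583 km/s

7.6583 km/s


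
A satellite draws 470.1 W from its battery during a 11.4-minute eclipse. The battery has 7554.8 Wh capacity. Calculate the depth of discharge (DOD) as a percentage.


E_used = P * t / 60 = 470.1 * 11.4 / 60 = 89.3190 Wh
DOD = E_used / E_total * 100 = 89.3190 / 7554.8 * 100
DOD = 1.1823 %

1.1823 %


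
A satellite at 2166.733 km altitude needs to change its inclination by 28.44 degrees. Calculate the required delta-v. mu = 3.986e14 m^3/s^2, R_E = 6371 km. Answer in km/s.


r = 8537.7330 km = 8.537733e+06 m
V = sqrt(mu/r) = 6832.7788 m/s
di = 28.44 deg = 0.4963716 rad
dV = 2*V*sin(di/2) = 2*6832.7788*sin(0.2481858)
dV = 3356.8864 m/s = 3.3569 km/s

3.3569 km/s


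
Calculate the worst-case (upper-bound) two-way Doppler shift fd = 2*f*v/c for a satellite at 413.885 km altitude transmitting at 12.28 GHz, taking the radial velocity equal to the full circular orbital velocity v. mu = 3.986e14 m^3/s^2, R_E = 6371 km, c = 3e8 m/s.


r = 6.784885e+06 m
v = sqrt(mu/r) = 7664.7395 m/s (worst-case radial velocity)
f = 12.28 GHz = 1.228e+10 Hz
fd = 2*f*v/c = 2*1.228e+10*7664.7395/3.0e+08
fd = 627486.6774 Hz

627486.6774 Hz


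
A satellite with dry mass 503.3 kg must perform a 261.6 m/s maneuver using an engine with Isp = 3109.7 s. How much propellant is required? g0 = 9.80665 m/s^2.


ve = Isp * g0 = 3109.7 * 9.80665 = 30495.739505 m/s
mass ratio = exp(dv/ve) = exp(261.6/30495.739505) = 1.00861515
m_prop = m_dry * (mr - 1) = 503.3 * (1.00861515 - 1)
m_prop = 4.3360 kg

4.3360 kg


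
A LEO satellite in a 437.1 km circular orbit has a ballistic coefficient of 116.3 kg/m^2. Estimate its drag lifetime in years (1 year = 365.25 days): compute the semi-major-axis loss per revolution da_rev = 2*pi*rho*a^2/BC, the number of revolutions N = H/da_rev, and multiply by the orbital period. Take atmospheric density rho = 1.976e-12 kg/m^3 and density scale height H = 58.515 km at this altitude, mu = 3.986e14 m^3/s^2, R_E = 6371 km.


a = R_E + alt = 6808.1000 km = 6.8081e+06 m
da_rev = 2*pi*rho*a^2/BC = 2*pi*1.976e-12*(6.8081e+06)^2/116.3 = 4.948105 m per revolution
N = H/da_rev = 58515.0000 m / 4.948105 m = 11825.7383 revolutions
P = 2*pi*sqrt(a^3/mu) = 5590.4930 s
lifetime = N*P = 11825.7383 * 5590.4930 = 6.6111707e+07 s = 765.1818 days
years = 765.1818 / 365.25 = 2.0950 years

2.0950 years


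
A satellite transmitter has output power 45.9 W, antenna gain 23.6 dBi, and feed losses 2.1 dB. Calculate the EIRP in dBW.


Pt = 45.9 W = 16.6181 dBW
EIRP = Pt_dBW + Gt - losses = 16.6181 + 23.6 - 2.1 = 38.1181 dBW

38.1181 dBW


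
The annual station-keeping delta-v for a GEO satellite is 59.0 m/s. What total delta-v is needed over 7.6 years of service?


dV = rate * years = 59.0 * 7.6
dV = 448.4000 m/s

448.4000 m/s


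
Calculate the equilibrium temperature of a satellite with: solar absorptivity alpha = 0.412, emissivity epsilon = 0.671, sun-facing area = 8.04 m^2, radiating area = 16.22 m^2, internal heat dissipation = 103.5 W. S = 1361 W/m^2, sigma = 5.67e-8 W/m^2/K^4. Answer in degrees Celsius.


Numerator = alpha*S*A_sun + Q_int = 0.412*1361*8.04 + 103.5 = 4611.7853 W
Denominator = eps*sigma*A_rad = 0.671*5.67e-8*16.22 = 6.1710125e-07 W/K^4
T^4 = 7.473304e+09 K^4
T = 294.0209 K = 20.8709 C

20.8709 degrees Celsius


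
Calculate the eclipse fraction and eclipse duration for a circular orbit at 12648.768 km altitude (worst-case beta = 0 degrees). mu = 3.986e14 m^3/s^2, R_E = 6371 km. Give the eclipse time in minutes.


r = 19019.7680 km
T = 435.0787 min
Eclipse fraction = arcsin(R_E/r)/pi = arcsin(6371.0000/19019.7680)/pi
= arcsin(0.3349673)/pi = 0.1087253
Eclipse duration = 0.1087253 * 435.0787 = 47.3040 min

47.3040 minutes


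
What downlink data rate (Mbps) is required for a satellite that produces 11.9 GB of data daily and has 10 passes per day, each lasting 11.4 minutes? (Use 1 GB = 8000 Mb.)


total contact time = 10 * 11.4 * 60 = 6840.0000 s
data = 11.9 GB = 95200.0000 Mb
rate = 95200.0000 / 6840.0000 = 13.9181 Mbps

13.9181 Mbps


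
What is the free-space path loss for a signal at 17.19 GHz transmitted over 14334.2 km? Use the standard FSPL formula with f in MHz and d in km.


f = 17.19 GHz = 17190.0000 MHz
d = 14334.2 km
FSPL = 32.44 + 20*log10(17190.0000) + 20*log10(14334.2)
FSPL = 32.44 + 84.7055 + 83.1275
FSPL = 200.2730 dB

200.2730 dB


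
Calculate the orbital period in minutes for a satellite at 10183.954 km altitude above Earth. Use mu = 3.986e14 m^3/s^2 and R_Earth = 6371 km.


r = 16554.9540 km = 1.6554954e+07 m
T = 2*pi*sqrt(r^3/mu) = 2*pi*sqrt(4.5371583e+21 / 3.986e14)
T = 21198.4052 s = 353.3068 min

353.3068 minutes


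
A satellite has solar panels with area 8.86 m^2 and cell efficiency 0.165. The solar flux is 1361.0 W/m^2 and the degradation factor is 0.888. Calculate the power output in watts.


P = area * eta * S * degradation
P = 8.86 * 0.165 * 1361.0 * 0.888
P = 1766.8056 W

1766.8056 W


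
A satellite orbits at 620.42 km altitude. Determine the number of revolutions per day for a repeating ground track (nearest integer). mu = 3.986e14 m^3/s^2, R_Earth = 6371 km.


r = 6.99142e+06 m
T = 2*pi*sqrt(r^3/mu) = 5817.8070 s = 96.9635 min
revs/day = 1440 / 96.9635 = 14.8510
Rounded: 15 revolutions per day

15 revolutions per day


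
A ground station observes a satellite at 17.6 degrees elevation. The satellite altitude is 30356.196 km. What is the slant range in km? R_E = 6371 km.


h = 30356.196 km, el = 17.6 deg
d = -R_E*sin(el) + sqrt((R_E*sin(el))^2 + 2*R_E*h + h^2)
d = -6371.0000*sin(0.3071779) + sqrt((6371.0000*0.3023699)^2 + 2*6371.0000*30356.196 + 30356.196^2)
d = 34295.2565 km

34295.2565 km


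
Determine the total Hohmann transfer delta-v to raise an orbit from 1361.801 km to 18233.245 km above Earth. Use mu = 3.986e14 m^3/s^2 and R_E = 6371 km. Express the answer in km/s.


r1 = 7732.8010 km = 7.732801e+06 m
r2 = 24604.2450 km = 2.4604245e+07 m
dv1 = sqrt(mu/r1)*(sqrt(2*r2/(r1+r2)) - 1) = 1677.0624 m/s
dv2 = sqrt(mu/r2)*(1 - sqrt(2*r1/(r1+r2))) = 1241.4429 m/s
total dv = |dv1| + |dv2| = 1677.0624 + 1241.4429 = 2918.5053 m/s = 2.9185 km/s

2.9185 km/s


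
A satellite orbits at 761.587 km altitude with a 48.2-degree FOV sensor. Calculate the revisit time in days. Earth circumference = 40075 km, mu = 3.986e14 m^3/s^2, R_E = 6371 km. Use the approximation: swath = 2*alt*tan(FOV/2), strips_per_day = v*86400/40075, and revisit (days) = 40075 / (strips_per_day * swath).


swath = 2*761.587*tan(0.4206243) = 681.3487 km
v = sqrt(mu/r) = 7475.5837 m/s = 7.4756 km/s
strips/day = v*86400/40075 = 7.4756*86400/40075 = 16.1170
coverage/day = strips * swath = 16.1170 * 681.3487 = 10981.3245 km
revisit = 40075 / 10981.3245 = 3.6494 days

3.6494 days


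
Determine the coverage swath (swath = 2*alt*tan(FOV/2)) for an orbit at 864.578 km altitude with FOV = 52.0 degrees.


FOV = 52.0 deg = 0.9075712 rad
swath = 2 * alt * tan(FOV/2) = 2 * 864.578 * tan(0.4537856)
swath = 2 * 864.578 * 0.4877326
swath = 843.3657 km

843.3657 km


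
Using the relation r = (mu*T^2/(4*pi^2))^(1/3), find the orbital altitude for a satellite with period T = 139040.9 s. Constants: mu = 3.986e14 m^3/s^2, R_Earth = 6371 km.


T = 139040.9 s
r = (mu*T^2/(4*pi^2))^(1/3) = (3.986e14 * 139040.9^2 / (4*pi^2))^(1/3)
r = 5.8007956e+07 m = 58007.9564 km
alt = r - R_E = 58007.9564 - 6371 = 51636.9564 km

51636.9564 km


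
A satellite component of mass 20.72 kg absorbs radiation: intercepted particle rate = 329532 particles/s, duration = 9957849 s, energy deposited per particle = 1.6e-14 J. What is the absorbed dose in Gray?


Total energy deposited = rate * time * E_per
  = 329532 * 9957849 * 1.6e-14 = 0.05250288 J
Dose = E_total / mass = 0.05250288 / 20.72
Dose = 0.002533923 Gy

0.0025 Gy


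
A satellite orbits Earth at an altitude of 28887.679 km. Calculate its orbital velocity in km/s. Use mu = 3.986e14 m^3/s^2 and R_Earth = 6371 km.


r = R_E + alt = 6371.0 + 28887.679 = 35258.6790 km = 3.5258679e+07 m
v = sqrt(mu/r) = sqrt(3.986e14 / 3.5258679e+07) = 3362.2936 m/s = 3.3623 km/s

3.3623 km/s


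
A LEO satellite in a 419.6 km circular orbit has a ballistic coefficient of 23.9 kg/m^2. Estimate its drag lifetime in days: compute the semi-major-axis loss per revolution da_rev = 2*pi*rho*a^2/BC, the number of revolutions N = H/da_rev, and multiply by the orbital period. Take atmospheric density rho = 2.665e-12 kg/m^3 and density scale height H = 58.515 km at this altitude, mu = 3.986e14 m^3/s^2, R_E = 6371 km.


a = R_E + alt = 6790.6000 km = 6.7906e+06 m
da_rev = 2*pi*rho*a^2/BC = 2*pi*2.665e-12*(6.7906e+06)^2/23.9 = 32.306914 m per revolution
N = H/da_rev = 58515.0000 m / 32.306914 m = 1811.2222 revolutions
P = 2*pi*sqrt(a^3/mu) = 5568.9516 s
lifetime = N*P = 1811.2222 * 5568.9516 = 1.0086609e+07 s = 116.7432 days

116.7432 days


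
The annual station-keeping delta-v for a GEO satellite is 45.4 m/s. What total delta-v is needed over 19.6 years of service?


dV = rate * years = 45.4 * 19.6
dV = 889.8400 m/s

889.8400 m/s


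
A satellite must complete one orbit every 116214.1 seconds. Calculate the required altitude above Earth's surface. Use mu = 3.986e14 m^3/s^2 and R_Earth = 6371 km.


T = 116214.1 s
r = (mu*T^2/(4*pi^2))^(1/3) = (3.986e14 * 116214.1^2 / (4*pi^2))^(1/3)
r = 5.1471292e+07 m = 51471.2918 km
alt = r - R_E = 51471.2918 - 6371 = 45100.2918 km

45100.2918 km


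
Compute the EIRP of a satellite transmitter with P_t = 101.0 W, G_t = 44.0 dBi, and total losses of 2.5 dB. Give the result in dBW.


Pt = 101.0 W = 20.0432 dBW
EIRP = Pt_dBW + Gt - losses = 20.0432 + 44.0 - 2.5 = 61.5432 dBW

61.5432 dBW


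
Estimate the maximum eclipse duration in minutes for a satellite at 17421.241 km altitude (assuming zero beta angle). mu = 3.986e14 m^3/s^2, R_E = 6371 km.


r = 23792.2410 km
T = 608.7136 min
Eclipse fraction = arcsin(R_E/r)/pi = arcsin(6371.0000/23792.2410)/pi
= arcsin(0.2677764)/pi = 0.08628884
Eclipse duration = 0.08628884 * 608.7136 = 52.5252 min

52.5252 minutes


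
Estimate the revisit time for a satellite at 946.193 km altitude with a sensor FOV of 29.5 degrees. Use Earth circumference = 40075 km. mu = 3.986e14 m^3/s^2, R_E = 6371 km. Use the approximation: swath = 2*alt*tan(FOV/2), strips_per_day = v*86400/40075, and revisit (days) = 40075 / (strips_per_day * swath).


swath = 2*946.193*tan(0.2574361) = 498.2237 km
v = sqrt(mu/r) = 7380.6803 m/s = 7.3807 km/s
strips/day = v*86400/40075 = 7.3807*86400/40075 = 15.9124
coverage/day = strips * swath = 15.9124 * 498.2237 = 7927.9508 km
revisit = 40075 / 7927.9508 = 5.0549 days

5.0549 days


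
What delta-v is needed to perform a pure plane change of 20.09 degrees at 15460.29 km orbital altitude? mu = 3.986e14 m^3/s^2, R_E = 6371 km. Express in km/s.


r = 21831.2900 km = 2.183129e+07 m
V = sqrt(mu/r) = 4272.9612 m/s
di = 20.09 deg = 0.3506366 rad
dV = 2*V*sin(di/2) = 2*4272.9612*sin(0.1753183)
dV = 1490.5934 m/s = 1.4906 km/s

1.4906 km/s


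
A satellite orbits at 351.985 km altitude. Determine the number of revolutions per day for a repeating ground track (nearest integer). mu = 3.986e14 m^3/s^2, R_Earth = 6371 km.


r = 6.722985e+06 m
T = 2*pi*sqrt(r^3/mu) = 5485.9827 s = 91.4330 min
revs/day = 1440 / 91.4330 = 15.7492
Rounded: 16 revolutions per day

16 revolutions per day


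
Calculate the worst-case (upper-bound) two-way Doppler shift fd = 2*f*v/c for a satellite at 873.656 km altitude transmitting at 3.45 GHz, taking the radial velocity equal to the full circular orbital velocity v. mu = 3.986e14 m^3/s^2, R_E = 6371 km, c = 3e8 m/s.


r = 7.244656e+06 m
v = sqrt(mu/r) = 7417.5377 m/s (worst-case radial velocity)
f = 3.45 GHz = 3.45e+09 Hz
fd = 2*f*v/c = 2*3.45e+09*7417.5377/3.0e+08
fd = 170603.3673 Hz

170603.3673 Hz


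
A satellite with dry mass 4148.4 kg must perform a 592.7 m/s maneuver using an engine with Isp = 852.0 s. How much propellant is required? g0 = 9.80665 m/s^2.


ve = Isp * g0 = 852.0 * 9.80665 = 8355.265800 m/s
mass ratio = exp(dv/ve) = exp(592.7/8355.265800) = 1.07351391
m_prop = m_dry * (mr - 1) = 4148.4 * (1.07351391 - 1)
m_prop = 304.9651 kg

304.9651 kg


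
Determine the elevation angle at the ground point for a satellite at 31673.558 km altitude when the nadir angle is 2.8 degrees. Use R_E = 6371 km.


r = R_E + alt = 38044.5580 km
Law of sines in the satellite / Earth-center / ground-point triangle:
  sin(nadir)/R_E = sin(90 + el)/r  =>  cos(el) = (r/R_E)*sin(nadir)
cos(el) = (38044.5580 / 6371.0000) * sin(2.8 deg) = 0.2917074
el = arccos(0.2917074) = 73.0398 deg
(Earth-central angle = 90 - nadir - el = 14.1602 deg)

73.0398 degrees


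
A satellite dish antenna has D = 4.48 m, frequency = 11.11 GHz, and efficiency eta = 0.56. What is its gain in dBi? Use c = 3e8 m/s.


lambda = c/f = 3e8 / 1.111e+10 = 0.0270027 m
G = eta*(pi*D/lambda)^2 = 0.56*(pi*4.48/0.0270027)^2
G = 152135.0946 (linear)
G = 10*log10(152135.0946) = 51.8223 dBi

51.8223 dBi


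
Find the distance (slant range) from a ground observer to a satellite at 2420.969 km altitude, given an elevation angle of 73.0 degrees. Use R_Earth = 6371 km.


h = 2420.969 km, el = 73.0 deg
d = -R_E*sin(el) + sqrt((R_E*sin(el))^2 + 2*R_E*h + h^2)
d = -6371.0000*sin(1.2741) + sqrt((6371.0000*0.9563048)^2 + 2*6371.0000*2420.969 + 2420.969^2)
d = 2499.7667 km

2499.7667 km


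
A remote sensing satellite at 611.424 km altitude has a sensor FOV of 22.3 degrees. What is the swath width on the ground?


FOV = 22.3 deg = 0.3892084 rad
swath = 2 * alt * tan(FOV/2) = 2 * 611.424 * tan(0.1946042)
swath = 2 * 611.424 * 0.1970986
swath = 241.0216 km

241.0216 km


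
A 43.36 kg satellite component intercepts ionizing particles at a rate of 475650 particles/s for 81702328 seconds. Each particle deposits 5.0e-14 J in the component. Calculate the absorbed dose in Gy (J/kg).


Total energy deposited = rate * time * E_per
  = 475650 * 81702328 * 5.0e-14 = 1.9431 J
Dose = E_total / mass = 1.9431 / 43.36
Dose = 0.04481286 Gy

0.0448 Gy


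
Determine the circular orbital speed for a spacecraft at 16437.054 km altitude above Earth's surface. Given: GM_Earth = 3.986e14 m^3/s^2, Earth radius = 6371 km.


r = R_E + alt = 6371.0 + 16437.054 = 22808.0540 km = 2.2808054e+07 m
v = sqrt(mu/r) = sqrt(3.986e14 / 2.2808054e+07) = 4180.4644 m/s = 4.1805 km/s

4.1805 km/s


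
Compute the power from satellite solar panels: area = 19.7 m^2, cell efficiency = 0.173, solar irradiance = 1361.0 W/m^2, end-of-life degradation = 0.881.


P = area * eta * S * degradation
P = 19.7 * 0.173 * 1361.0 * 0.881
P = 4086.4516 W

4086.4516 W


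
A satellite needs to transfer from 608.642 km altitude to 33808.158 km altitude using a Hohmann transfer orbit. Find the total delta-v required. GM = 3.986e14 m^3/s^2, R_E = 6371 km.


r1 = 6979.6420 km = 6.979642e+06 m
r2 = 40179.1580 km = 4.0179158e+07 m
dv1 = sqrt(mu/r1)*(sqrt(2*r2/(r1+r2)) - 1) = 2307.7046 m/s
dv2 = sqrt(mu/r2)*(1 - sqrt(2*r1/(r1+r2))) = 1436.0576 m/s
total dv = |dv1| + |dv2| = 2307.7046 + 1436.0576 = 3743.7622 m/s = 3.7438 km/s

3.7438 km/s


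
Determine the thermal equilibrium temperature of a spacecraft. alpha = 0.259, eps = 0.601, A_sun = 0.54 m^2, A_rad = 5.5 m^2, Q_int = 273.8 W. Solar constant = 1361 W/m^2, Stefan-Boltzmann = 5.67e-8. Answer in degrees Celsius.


Numerator = alpha*S*A_sun + Q_int = 0.259*1361*0.54 + 273.8 = 464.1495 W
Denominator = eps*sigma*A_rad = 0.601*5.67e-8*5.5 = 1.8742185e-07 W/K^4
T^4 = 2.476496e+09 K^4
T = 223.0794 K = -50.0706 C

-50.0706 degrees Celsius


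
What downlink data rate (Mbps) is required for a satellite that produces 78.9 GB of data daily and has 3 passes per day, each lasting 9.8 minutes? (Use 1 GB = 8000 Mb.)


total contact time = 3 * 9.8 * 60 = 1764.0000 s
data = 78.9 GB = 631200.0000 Mb
rate = 631200.0000 / 1764.0000 = 357.8231 Mbps

357.8231 Mbps


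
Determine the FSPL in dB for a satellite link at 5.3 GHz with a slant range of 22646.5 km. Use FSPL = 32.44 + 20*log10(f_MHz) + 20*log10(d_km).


f = 5.3 GHz = 5300.0000 MHz
d = 22646.5 km
FSPL = 32.44 + 20*log10(5300.0000) + 20*log10(22646.5)
FSPL = 32.44 + 74.4855 + 87.1000
FSPL = 194.0255 dB

194.0255 dB


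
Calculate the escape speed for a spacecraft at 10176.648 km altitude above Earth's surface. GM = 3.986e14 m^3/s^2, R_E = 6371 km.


r = 6371.0 + 10176.648 = 16547.6480 km = 1.6547648e+07 m
v_esc = sqrt(2*mu/r) = sqrt(2*3.986e14 / 1.6547648e+07)
v_esc = 6940.8955 m/s = 6.9409 km/s

6.9409 km/s


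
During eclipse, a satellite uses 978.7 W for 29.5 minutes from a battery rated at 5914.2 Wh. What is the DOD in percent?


E_used = P * t / 60 = 978.7 * 29.5 / 60 = 481.1942 Wh
DOD = E_used / E_total * 100 = 481.1942 / 5914.2 * 100
DOD = 8.1363 %

8.1363 %


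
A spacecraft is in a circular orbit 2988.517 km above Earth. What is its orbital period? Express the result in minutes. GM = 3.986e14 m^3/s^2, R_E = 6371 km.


r = 9359.5170 km = 9.359517e+06 m
T = 2*pi*sqrt(r^3/mu) = 2*pi*sqrt(8.1989892e+20 / 3.986e14)
T = 9011.3815 s = 150.1897 min

150.1897 minutes


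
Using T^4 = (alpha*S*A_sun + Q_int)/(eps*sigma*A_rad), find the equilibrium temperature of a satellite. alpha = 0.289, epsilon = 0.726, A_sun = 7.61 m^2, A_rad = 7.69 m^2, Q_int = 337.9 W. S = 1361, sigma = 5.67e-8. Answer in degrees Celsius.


Numerator = alpha*S*A_sun + Q_int = 0.289*1361*7.61 + 337.9 = 3331.1337 W
Denominator = eps*sigma*A_rad = 0.726*5.67e-8*7.69 = 3.165527e-07 W/K^4
T^4 = 1.0523157e+10 K^4
T = 320.2849 K = 47.1349 C

47.1349 degrees Celsius


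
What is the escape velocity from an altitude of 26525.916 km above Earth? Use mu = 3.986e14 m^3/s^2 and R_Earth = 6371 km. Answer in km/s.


r = 6371.0 + 26525.916 = 32896.9160 km = 3.2896916e+07 m
v_esc = sqrt(2*mu/r) = sqrt(2*3.986e14 / 3.2896916e+07)
v_esc = 4922.7304 m/s = 4.9227 km/s

4.9227 km/s


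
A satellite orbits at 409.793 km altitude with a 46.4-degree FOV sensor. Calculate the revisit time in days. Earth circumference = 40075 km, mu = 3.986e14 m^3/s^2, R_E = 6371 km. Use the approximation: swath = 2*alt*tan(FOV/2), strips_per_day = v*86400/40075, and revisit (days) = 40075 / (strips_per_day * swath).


swath = 2*409.793*tan(0.4049164) = 351.2750 km
v = sqrt(mu/r) = 7667.0519 m/s = 7.6671 km/s
strips/day = v*86400/40075 = 7.6671*86400/40075 = 16.5298
coverage/day = strips * swath = 16.5298 * 351.2750 = 5806.5192 km
revisit = 40075 / 5806.5192 = 6.9017 days

6.9017 days


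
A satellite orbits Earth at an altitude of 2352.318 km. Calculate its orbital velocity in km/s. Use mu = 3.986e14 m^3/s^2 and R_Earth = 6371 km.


r = R_E + alt = 6371.0 + 2352.318 = 8723.3180 km = 8.723318e+06 m
v = sqrt(mu/r) = sqrt(3.986e14 / 8.723318e+06) = 6759.7058 m/s = 6.7597 km/s

6.7597 km/s


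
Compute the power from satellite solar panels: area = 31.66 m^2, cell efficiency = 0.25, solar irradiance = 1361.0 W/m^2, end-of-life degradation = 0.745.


P = area * eta * S * degradation
P = 31.66 * 0.25 * 1361.0 * 0.745
P = 8025.3747 W

8025.3747 W


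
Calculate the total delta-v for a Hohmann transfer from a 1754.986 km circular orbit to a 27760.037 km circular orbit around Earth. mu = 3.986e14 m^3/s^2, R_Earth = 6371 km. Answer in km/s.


r1 = 8125.9860 km = 8.125986e+06 m
r2 = 34131.0370 km = 3.4131037e+07 m
dv1 = sqrt(mu/r1)*(sqrt(2*r2/(r1+r2)) - 1) = 1897.9083 m/s
dv2 = sqrt(mu/r2)*(1 - sqrt(2*r1/(r1+r2))) = 1298.0603 m/s
total dv = |dv1| + |dv2| = 1897.9083 + 1298.0603 = 3195.9687 m/s = 3.1960 km/s

3.1960 km/s


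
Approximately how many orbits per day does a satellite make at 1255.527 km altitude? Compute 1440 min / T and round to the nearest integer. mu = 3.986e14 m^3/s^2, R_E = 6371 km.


r = 7.626527e+06 m
T = 2*pi*sqrt(r^3/mu) = 6628.2891 s = 110.4715 min
revs/day = 1440 / 110.4715 = 13.0350
Rounded: 13 revolutions per day

13 revolutions per day


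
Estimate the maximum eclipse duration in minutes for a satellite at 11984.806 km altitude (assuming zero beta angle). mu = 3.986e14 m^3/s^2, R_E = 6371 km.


r = 18355.8060 km
T = 412.4964 min
Eclipse fraction = arcsin(R_E/r)/pi = arcsin(6371.0000/18355.8060)/pi
= arcsin(0.3470836)/pi = 0.112828
Eclipse duration = 0.112828 * 412.4964 = 46.5411 min

46.5411 minutes


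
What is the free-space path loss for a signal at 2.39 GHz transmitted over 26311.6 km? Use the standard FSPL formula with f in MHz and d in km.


f = 2.39 GHz = 2390.0000 MHz
d = 26311.6 km
FSPL = 32.44 + 20*log10(2390.0000) + 20*log10(26311.6)
FSPL = 32.44 + 67.5680 + 88.4029
FSPL = 188.4109 dB

188.4109 dB


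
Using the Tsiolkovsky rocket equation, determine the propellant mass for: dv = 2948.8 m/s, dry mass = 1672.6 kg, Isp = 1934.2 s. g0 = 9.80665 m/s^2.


ve = Isp * g0 = 1934.2 * 9.80665 = 18968.022430 m/s
mass ratio = exp(dv/ve) = exp(2948.8/18968.022430) = 1.16819713
m_prop = m_dry * (mr - 1) = 1672.6 * (1.16819713 - 1)
m_prop = 281.3265 kg

281.3265 kg


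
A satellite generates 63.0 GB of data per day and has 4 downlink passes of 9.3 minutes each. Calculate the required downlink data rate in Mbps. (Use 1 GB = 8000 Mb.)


total contact time = 4 * 9.3 * 60 = 2232.0000 s
data = 63.0 GB = 504000.0000 Mb
rate = 504000.0000 / 2232.0000 = 225.8065 Mbps

225.8065 Mbps


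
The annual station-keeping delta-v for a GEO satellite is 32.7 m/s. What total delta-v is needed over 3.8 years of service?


dV = rate * years = 32.7 * 3.8
dV = 124.2600 m/s

124.2600 m/s


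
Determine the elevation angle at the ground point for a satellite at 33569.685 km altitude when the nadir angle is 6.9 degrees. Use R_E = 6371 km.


r = R_E + alt = 39940.6850 km
Law of sines in the satellite / Earth-center / ground-point triangle:
  sin(nadir)/R_E = sin(90 + el)/r  =>  cos(el) = (r/R_E)*sin(nadir)
cos(el) = (39940.6850 / 6371.0000) * sin(6.9 deg) = 0.7531545
el = arccos(0.7531545) = 41.1356 deg
(Earth-central angle = 90 - nadir - el = 41.9644 deg)

41.1356 degrees


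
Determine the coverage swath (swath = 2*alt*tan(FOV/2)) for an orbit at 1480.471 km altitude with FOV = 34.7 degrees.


FOV = 34.7 deg = 0.6056293 rad
swath = 2 * alt * tan(FOV/2) = 2 * 1480.471 * tan(0.3028146)
swath = 2 * 1480.471 * 0.3124229
swath = 925.0661 km

925.0661 km


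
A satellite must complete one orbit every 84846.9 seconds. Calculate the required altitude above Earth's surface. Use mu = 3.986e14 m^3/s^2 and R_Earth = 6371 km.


T = 84846.9 s
r = (mu*T^2/(4*pi^2))^(1/3) = (3.986e14 * 84846.9^2 / (4*pi^2))^(1/3)
r = 4.1733343e+07 m = 41733.3427 km
alt = r - R_E = 41733.3427 - 6371 = 35362.3427 km

35362.3427 km


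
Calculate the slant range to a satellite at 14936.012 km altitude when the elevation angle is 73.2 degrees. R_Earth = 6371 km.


h = 14936.012 km, el = 73.2 deg
d = -R_E*sin(el) + sqrt((R_E*sin(el))^2 + 2*R_E*h + h^2)
d = -6371.0000*sin(1.2776) + sqrt((6371.0000*0.9573195)^2 + 2*6371.0000*14936.012 + 14936.012^2)
d = 15128.2095 km

15128.2095 km


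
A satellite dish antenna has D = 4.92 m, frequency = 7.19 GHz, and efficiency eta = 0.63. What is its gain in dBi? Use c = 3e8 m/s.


lambda = c/f = 3e8 / 7.19e+09 = 0.04172462 m
G = eta*(pi*D/lambda)^2 = 0.63*(pi*4.92/0.04172462)^2
G = 86454.1354 (linear)
G = 10*log10(86454.1354) = 49.3679 dBi

49.3679 dBi


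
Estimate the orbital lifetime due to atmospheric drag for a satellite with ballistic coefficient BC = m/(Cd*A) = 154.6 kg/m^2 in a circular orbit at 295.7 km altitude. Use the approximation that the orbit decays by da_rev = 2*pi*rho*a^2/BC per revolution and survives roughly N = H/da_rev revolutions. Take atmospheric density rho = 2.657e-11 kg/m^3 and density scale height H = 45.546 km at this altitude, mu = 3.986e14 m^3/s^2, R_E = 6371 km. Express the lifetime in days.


a = R_E + alt = 6666.7000 km = 6.6667e+06 m
da_rev = 2*pi*rho*a^2/BC = 2*pi*2.657e-11*(6.6667e+06)^2/154.6 = 47.993648 m per revolution
N = H/da_rev = 45546.0000 m / 47.993648 m = 949.0006 revolutions
P = 2*pi*sqrt(a^3/mu) = 5417.2339 s
lifetime = N*P = 949.0006 * 5417.2339 = 5.1409582e+06 s = 59.5018 days

59.5018 days


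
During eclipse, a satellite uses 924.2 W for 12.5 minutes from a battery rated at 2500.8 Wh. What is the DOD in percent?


E_used = P * t / 60 = 924.2 * 12.5 / 60 = 192.5417 Wh
DOD = E_used / E_total * 100 = 192.5417 / 2500.8 * 100
DOD = 7.6992 %

7.6992 %


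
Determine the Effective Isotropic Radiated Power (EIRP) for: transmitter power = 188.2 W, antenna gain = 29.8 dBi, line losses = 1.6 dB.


Pt = 188.2 W = 22.7462 dBW
EIRP = Pt_dBW + Gt - losses = 22.7462 + 29.8 - 1.6 = 50.9462 dBW

50.9462 dBW


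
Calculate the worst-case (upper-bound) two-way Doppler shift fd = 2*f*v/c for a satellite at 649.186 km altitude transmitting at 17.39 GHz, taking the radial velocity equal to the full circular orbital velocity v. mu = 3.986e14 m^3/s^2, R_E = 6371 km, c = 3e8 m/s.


r = 7.020186e+06 m
v = sqrt(mu/r) = 7535.1923 m/s (worst-case radial velocity)
f = 17.39 GHz = 1.739e+10 Hz
fd = 2*f*v/c = 2*1.739e+10*7535.1923/3.0e+08
fd = 873579.9559 Hz

873579.9559 Hz


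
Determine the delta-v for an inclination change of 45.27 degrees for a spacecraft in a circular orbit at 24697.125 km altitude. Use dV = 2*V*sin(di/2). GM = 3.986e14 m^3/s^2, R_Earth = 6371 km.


r = 31068.1250 km = 3.1068125e+07 m
V = sqrt(mu/r) = 3581.8808 m/s
di = 45.27 deg = 0.7901106 rad
dV = 2*V*sin(di/2) = 2*3581.8808*sin(0.3950553)
dV = 2757.0396 m/s = 2.7570 km/s

2.7570 km/s


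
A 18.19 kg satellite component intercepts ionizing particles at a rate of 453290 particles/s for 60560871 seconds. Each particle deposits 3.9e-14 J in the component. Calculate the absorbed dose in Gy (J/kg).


Total energy deposited = rate * time * E_per
  = 453290 * 60560871 * 3.9e-14 = 1.0706 J
Dose = E_total / mass = 1.0706 / 18.19
Dose = 0.05885728 Gy

0.0589 Gy


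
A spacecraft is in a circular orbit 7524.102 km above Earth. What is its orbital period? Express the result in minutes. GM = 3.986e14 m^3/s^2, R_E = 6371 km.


r = 13895.1020 km = 1.3895102e+07 m
T = 2*pi*sqrt(r^3/mu) = 2*pi*sqrt(2.682781e+21 / 3.986e14)
T = 16300.6090 s = 271.6768 min

271.6768 minutes


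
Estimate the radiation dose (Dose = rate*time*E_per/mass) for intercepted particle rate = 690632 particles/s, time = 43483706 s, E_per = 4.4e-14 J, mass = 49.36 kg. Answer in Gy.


Total energy deposited = rate * time * E_per
  = 690632 * 43483706 * 4.4e-14 = 1.3214 J
Dose = E_total / mass = 1.3214 / 49.36
Dose = 0.02677015 Gy

0.0268 Gy


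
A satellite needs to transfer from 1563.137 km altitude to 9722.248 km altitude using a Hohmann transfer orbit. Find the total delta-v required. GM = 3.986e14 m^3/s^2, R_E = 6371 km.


r1 = 7934.1370 km = 7.934137e+06 m
r2 = 16093.2480 km = 1.6093248e+07 m
dv1 = sqrt(mu/r1)*(sqrt(2*r2/(r1+r2)) - 1) = 1115.6408 m/s
dv2 = sqrt(mu/r2)*(1 - sqrt(2*r1/(r1+r2))) = 932.3212 m/s
total dv = |dv1| + |dv2| = 1115.6408 + 932.3212 = 2047.9620 m/s = 2.0480 km/s

2.0480 km/s


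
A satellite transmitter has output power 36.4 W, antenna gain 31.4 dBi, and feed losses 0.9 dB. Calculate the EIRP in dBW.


Pt = 36.4 W = 15.6110 dBW
EIRP = Pt_dBW + Gt - losses = 15.6110 + 31.4 - 0.9 = 46.1110 dBW

46.1110 dBW
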